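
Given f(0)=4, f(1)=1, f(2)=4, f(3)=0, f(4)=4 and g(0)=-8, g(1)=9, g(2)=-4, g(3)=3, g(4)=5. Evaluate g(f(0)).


f(0) = 4
g(4) = 5

5


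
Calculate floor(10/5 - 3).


10/5 = 2
2 - 3 = -1
floor(-1) = -1

-1


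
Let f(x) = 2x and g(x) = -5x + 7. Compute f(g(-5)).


64


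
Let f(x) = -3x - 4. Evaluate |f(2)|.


f(2) = -10
|-10| = 10

10


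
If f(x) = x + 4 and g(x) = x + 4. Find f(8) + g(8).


f(8) = 12
g(8) = 12
Sum = 24

24


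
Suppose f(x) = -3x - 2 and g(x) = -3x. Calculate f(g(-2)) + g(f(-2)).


-32


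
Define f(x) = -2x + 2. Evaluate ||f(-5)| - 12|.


f(-5) = 12
|12| = 12
|12 - 12| = 0

0


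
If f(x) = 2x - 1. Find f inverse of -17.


Solve 2x - 1 = -17
x = (-17 + 1) / 2 = -8

-8


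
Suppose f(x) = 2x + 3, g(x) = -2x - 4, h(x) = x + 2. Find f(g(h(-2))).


h(-2) = 0
g(0) = -4
f(-4) = -5

-5


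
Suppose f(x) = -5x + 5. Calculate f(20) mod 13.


f(20) = -95
-95 mod 13 = 9

9


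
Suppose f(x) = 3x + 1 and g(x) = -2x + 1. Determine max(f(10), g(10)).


f(10) = 31
g(10) = -19
max = 31

31


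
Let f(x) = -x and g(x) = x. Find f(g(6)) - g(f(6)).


f(g(6)) = -6
g(f(6)) = -6
Difference = 0

0


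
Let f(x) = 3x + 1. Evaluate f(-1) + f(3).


f(-1) = -2
f(3) = 10
Sum = 8

8


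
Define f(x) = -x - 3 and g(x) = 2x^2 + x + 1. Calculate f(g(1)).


g(1) = 4
f(4) = -7

-7


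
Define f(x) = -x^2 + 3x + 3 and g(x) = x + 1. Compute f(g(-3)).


-7


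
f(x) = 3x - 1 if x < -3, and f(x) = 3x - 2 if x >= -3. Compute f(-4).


-13


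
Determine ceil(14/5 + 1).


4


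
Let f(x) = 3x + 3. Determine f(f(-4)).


f(-4) = -9
f(-9) = -24

-24


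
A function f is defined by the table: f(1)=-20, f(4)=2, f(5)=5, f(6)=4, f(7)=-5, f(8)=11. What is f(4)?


Reading from the table at x = 4

2


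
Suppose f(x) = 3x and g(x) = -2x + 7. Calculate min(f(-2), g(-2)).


-6


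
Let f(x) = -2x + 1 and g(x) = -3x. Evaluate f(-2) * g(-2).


f(-2) = 5
g(-2) = 6
Product = 30

30


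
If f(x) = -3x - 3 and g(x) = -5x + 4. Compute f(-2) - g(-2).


f(-2) = 3
g(-2) = 14
Difference = -11

-11


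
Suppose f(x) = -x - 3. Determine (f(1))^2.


f(1) = -4
(-4)^2 = 16

16


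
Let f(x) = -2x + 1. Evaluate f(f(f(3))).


f(3) = -5
f(-5) = 11
f(11) = -21

-21


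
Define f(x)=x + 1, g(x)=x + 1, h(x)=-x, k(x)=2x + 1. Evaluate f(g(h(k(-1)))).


k(-1) = -1
h(-1) = 1
g(1) = 2
f(2) = 3

3


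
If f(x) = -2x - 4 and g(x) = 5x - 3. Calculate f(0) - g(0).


f(0) = -4
g(0) = -3
Difference = -1

-1


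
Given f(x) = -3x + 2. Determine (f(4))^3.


-1000


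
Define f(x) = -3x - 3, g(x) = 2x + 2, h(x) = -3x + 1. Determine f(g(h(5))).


h(5) = -14
g(-14) = -26
f(-26) = 75

75


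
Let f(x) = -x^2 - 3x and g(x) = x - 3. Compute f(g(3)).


g(3) = 0
f(0) = (-1)*(0)^2 - 3*(0) = 0

0


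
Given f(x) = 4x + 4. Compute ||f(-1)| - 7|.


f(-1) = 0
|0| = 0
|0 - 7| = 7

7


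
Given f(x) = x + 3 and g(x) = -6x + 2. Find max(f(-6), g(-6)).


f(-6) = -3
g(-6) = 38
max = 38

38


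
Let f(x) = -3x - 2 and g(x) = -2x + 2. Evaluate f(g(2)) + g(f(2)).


f(g(2)) = 4
g(f(2)) = 18
Sum = 22

22


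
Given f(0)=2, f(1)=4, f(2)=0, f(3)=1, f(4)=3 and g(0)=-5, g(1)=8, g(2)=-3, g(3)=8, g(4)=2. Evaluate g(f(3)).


f(3) = 1
g(1) = 8

8


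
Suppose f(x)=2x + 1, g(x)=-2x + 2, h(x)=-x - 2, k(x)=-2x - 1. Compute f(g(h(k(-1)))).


k(-1) = 1
h(1) = -3
g(-3) = 8
f(8) = 17

17


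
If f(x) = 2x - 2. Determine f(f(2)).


f(2) = 2
f(2) = 2

2


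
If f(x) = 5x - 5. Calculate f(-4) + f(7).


f(-4) = -25
f(7) = 30
Sum = 5

5


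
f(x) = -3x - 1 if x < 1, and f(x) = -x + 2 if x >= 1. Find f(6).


-4


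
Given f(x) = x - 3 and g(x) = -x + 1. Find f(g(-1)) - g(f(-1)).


-6


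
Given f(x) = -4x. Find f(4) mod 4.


f(4) = -16
-16 mod 4 = 0

0


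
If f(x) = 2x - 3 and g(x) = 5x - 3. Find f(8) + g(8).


f(8) = 13
g(8) = 37
Sum = 50

50


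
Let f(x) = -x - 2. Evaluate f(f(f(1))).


f(1) = -3
f(-3) = 1
f(1) = -3

-3


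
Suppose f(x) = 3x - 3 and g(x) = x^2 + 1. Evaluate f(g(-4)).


g(-4) = 17
f(17) = 48

48


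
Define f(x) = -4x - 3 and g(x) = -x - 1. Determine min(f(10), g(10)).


f(10) = -43
g(10) = -11
min = -43

-43


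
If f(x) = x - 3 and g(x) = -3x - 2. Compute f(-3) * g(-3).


f(-3) = -6
g(-3) = 7
Product = -42

-42


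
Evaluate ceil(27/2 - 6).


27/2 = 13.5
13.5 - 6 = 7.5
ceil(7.5) = 8

8


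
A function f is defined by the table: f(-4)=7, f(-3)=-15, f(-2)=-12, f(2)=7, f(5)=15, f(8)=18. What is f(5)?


Reading from the table at x = 5

15


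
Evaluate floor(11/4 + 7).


11/4 = 2.75
2.75 + 7 = 9.75
floor(9.75) = 9

9


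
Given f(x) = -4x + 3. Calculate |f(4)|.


13


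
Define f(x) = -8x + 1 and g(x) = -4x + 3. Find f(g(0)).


g(0) = 3
f(3) = -23

-23


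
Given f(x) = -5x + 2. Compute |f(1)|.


f(1) = -3
|-3| = 3

3


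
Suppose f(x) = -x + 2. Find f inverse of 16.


-14


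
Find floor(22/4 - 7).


22/4 = 5.5
5.5 - 7 = -1.5
floor(-1.5) = -2

-2


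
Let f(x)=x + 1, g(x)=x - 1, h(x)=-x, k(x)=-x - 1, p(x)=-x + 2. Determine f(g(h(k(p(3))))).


p(3) = -1
k(-1) = 0
h(0) = 0
g(0) = -1
f(-1) = 0

0


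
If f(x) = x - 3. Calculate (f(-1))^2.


16


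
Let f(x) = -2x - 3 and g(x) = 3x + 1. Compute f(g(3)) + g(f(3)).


f(g(3)) = -23
g(f(3)) = -26
Sum = -49

-49


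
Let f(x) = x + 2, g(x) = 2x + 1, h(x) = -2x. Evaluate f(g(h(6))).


h(6) = -12
g(-12) = -23
f(-23) = -21

-21


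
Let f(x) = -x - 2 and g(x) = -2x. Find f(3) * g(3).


f(3) = -5
g(3) = -6
Product = 30

30


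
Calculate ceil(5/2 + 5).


5/2 = 2.5
2.5 + 5 = 7.5
ceil(7.5) = 8

8


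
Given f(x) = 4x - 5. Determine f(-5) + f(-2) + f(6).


-19


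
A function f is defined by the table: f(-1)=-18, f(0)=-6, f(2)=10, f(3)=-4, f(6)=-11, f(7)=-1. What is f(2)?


Reading from the table at x = 2

10


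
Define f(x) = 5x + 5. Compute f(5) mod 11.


8


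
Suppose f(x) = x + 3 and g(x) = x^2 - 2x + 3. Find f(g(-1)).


g(-1) = 6
f(6) = 9

9


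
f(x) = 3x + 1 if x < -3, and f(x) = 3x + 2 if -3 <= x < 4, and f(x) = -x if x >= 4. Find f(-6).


-17


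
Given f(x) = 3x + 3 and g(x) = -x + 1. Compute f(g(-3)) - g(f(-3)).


f(g(-3)) = 15
g(f(-3)) = 7
Difference = 8

8


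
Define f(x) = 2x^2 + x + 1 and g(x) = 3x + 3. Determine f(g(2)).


g(2) = 9
f(9) = 2*(9)^2 + 1*(9) + 1 = 172

172


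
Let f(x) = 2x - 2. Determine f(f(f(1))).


-6


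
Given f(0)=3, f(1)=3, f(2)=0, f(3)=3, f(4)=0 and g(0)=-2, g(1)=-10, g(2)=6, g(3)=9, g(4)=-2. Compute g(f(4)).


f(4) = 0
g(0) = -2

-2


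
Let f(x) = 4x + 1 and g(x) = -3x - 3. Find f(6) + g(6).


f(6) = 25
g(6) = -21
Sum = 4

4


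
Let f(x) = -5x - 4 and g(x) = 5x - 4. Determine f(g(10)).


g(10) = 46
f(46) = -234

-234


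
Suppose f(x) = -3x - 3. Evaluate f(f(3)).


f(3) = -12
f(-12) = 33

33


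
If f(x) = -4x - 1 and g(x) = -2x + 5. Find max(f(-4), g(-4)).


f(-4) = 15
g(-4) = 13
max = 15

15


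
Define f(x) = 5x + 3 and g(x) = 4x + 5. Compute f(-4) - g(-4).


f(-4) = -17
g(-4) = -11
Difference = -6

-6


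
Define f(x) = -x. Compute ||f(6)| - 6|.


0


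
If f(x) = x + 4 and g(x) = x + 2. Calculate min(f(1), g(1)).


f(1) = 5
g(1) = 3
min = 3

3


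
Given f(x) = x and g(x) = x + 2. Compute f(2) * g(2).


f(2) = 2
g(2) = 4
Product = 8

8


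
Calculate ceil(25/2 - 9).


25/2 = 12.5
12.5 - 9 = 3.5
ceil(3.5) = 4

4


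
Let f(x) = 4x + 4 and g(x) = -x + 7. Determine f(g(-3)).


44


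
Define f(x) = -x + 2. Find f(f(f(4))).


f(4) = -2
f(-2) = 4
f(4) = -2

-2


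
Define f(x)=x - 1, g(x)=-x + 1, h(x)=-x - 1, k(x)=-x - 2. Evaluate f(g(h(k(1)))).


k(1) = -3
h(-3) = 2
g(2) = -1
f(-1) = -2

-2


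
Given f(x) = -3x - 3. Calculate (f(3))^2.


144


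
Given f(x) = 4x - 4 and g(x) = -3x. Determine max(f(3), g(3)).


f(3) = 8
g(3) = -9
max = 8

8


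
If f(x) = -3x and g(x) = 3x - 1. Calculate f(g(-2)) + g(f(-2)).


f(g(-2)) = 21
g(f(-2)) = 17
Sum = 38

38


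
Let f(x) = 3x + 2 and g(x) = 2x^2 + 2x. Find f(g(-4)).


g(-4) = 24
f(24) = 74

74


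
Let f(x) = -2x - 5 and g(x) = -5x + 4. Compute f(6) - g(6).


f(6) = -17
g(6) = -26
Difference = 9

9


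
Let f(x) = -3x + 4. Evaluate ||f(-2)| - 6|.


f(-2) = 10
|10| = 10
|10 - 6| = 4

4


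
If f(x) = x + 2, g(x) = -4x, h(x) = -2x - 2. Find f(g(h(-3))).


h(-3) = 4
g(4) = -16
f(-16) = -14

-14


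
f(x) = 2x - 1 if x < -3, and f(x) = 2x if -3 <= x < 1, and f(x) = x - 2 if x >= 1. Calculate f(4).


4 satisfies x >= 1
f(4) = 2

2


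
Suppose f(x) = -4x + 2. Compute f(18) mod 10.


f(18) = -70
-70 mod 10 = 0

0


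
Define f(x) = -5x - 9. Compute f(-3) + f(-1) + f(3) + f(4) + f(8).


f(-3) = 6
f(-1) = -4
f(3) = -24
f(4) = -29
f(8) = -49
Sum = -100

-100


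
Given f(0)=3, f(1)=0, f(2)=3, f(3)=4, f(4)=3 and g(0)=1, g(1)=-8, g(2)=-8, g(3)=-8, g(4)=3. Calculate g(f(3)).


3


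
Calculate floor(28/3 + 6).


28/3 = 9.3333
9.3333 + 6 = 15.3333
floor(15.3333) = 15

15


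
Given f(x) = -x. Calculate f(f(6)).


f(6) = -6
f(-6) = 6

6


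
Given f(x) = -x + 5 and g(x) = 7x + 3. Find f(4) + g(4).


f(4) = 1
g(4) = 31
Sum = 32

32


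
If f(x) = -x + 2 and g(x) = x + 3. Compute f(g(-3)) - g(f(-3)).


f(g(-3)) = 2
g(f(-3)) = 8
Difference = -6

-6


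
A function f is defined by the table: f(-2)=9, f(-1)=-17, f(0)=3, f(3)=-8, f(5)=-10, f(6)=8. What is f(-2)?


Reading from the table at x = -2

9


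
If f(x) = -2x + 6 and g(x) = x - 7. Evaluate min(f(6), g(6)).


f(6) = -6
g(6) = -1
min = -6

-6


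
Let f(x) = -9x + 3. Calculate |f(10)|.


f(10) = -87
|-87| = 87

87


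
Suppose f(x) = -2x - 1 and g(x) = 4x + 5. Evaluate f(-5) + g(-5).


f(-5) = 9
g(-5) = -15
Sum = -6

-6


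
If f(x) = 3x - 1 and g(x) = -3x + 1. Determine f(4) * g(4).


-121


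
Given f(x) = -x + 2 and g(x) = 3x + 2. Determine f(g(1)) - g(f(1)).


f(g(1)) = -3
g(f(1)) = 5
Difference = -8

-8


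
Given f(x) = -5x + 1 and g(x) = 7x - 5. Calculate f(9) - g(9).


-102


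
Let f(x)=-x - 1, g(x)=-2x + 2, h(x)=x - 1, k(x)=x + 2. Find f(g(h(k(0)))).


k(0) = 2
h(2) = 1
g(1) = 0
f(0) = -1

-1


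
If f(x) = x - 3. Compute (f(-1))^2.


f(-1) = -4
(-4)^2 = 16

16


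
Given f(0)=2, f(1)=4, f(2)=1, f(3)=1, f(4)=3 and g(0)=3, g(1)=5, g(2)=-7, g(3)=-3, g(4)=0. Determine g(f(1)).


0


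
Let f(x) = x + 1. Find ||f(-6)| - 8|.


f(-6) = -5
|-5| = 5
|5 - 8| = 3

3


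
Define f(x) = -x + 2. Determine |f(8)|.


f(8) = -6
|-6| = 6

6


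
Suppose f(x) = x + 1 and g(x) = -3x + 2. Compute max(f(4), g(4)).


f(4) = 5
g(4) = -10
max = 5

5


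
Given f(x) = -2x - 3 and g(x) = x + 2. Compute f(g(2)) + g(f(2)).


f(g(2)) = -11
g(f(2)) = -5
Sum = -16

-16


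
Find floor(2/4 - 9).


2/4 = 0.5
0.5 - 9 = -8.5
floor(-8.5) = -9

-9


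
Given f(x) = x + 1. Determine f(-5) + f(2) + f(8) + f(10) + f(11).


f(-5) = -4
f(2) = 3
f(8) = 9
f(10) = 11
f(11) = 12
Sum = 31

31


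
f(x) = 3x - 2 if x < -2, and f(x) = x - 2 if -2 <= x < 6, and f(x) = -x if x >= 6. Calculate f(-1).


-1 satisfies -2 <= x < 6
f(-1) = -3

-3


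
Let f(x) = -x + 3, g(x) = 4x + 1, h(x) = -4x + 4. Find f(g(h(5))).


h(5) = -16
g(-16) = -63
f(-63) = 66

66


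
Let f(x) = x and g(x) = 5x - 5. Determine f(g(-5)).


g(-5) = -30
f(-30) = -30

-30


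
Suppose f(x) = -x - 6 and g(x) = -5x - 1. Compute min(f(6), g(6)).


f(6) = -12
g(6) = -31
min = -31

-31


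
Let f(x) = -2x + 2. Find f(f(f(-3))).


f(-3) = 8
f(8) = -14
f(-14) = 30

30


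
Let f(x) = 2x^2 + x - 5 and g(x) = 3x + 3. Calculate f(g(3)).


g(3) = 12
f(12) = 2*(12)^2 + 1*(12) - 5 = 295

295


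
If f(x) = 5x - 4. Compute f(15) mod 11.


f(15) = 71
71 mod 11 = 5

5


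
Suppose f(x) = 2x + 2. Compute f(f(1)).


f(1) = 4
f(4) = 10

10


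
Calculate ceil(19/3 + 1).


19/3 = 6.3333
6.3333 + 1 = 7.3333
ceil(7.3333) = 8

8


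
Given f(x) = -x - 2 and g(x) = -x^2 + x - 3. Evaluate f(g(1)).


g(1) = -3
f(-3) = 1

1


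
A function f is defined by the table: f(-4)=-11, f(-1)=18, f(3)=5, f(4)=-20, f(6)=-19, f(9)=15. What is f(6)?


-19


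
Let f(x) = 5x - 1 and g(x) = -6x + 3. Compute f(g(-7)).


g(-7) = 45
f(45) = 224

224


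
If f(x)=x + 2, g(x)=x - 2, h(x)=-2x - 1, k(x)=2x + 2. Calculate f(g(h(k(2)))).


k(2) = 6
h(6) = -13
g(-13) = -15
f(-15) = -13

-13


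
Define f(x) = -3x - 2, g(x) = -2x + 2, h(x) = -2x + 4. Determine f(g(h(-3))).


h(-3) = 10
g(10) = -18
f(-18) = 52

52


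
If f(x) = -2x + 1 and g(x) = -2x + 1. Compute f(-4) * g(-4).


f(-4) = 9
g(-4) = 9
Product = 81

81


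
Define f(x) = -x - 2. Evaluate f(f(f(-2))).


0


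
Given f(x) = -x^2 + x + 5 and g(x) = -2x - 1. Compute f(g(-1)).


g(-1) = 1
f(1) = (-1)*(1)^2 + 1*(1) + 5 = 5

5


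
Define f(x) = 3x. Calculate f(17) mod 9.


f(17) = 51
51 mod 9 = 6

6


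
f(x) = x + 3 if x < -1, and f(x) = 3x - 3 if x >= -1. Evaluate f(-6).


-6 satisfies x < -1
f(-6) = -3

-3


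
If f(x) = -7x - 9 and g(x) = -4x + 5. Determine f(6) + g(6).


f(6) = -51
g(6) = -19
Sum = -70

-70


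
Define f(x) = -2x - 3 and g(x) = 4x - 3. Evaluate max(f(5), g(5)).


17


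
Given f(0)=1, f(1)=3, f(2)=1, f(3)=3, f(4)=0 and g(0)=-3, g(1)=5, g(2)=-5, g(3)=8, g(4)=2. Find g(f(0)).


f(0) = 1
g(1) = 5

5


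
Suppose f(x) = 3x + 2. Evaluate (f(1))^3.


f(1) = 5
(5)^3 = 125

125


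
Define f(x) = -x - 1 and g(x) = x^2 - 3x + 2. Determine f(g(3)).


-3


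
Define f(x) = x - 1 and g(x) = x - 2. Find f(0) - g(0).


1


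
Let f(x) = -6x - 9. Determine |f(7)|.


f(7) = -51
|-51| = 51

51


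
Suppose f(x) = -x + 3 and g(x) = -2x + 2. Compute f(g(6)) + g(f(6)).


f(g(6)) = 13
g(f(6)) = 8
Sum = 21

21


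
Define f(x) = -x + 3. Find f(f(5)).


f(5) = -2
f(-2) = 5

5


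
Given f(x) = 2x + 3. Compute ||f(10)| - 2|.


f(10) = 23
|23| = 23
|23 - 2| = 21

21


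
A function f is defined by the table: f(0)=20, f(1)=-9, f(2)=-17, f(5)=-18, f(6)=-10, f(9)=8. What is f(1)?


Reading from the table at x = 1

-9


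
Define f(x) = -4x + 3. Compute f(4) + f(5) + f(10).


f(4) = -13
f(5) = -17
f(10) = -37
Sum = -67

-67


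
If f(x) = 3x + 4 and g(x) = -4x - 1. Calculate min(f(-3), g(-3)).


f(-3) = -5
g(-3) = 11
min = -5

-5


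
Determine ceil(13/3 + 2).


13/3 = 4.3333
4.3333 + 2 = 6.3333
ceil(6.3333) = 7

7


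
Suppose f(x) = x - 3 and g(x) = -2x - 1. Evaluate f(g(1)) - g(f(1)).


-9


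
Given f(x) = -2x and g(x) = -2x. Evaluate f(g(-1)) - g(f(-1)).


f(g(-1)) = -4
g(f(-1)) = -4
Difference = 0

0


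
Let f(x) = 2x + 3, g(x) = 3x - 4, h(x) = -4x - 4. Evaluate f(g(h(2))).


h(2) = -12
g(-12) = -40
f(-40) = -77

-77


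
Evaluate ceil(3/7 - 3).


3/7 = 0.4286
0.4286 - 3 = -2.5714
ceil(-2.5714) = -2

-2


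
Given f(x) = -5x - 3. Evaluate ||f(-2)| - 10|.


f(-2) = 7
|7| = 7
|7 - 10| = 3

3


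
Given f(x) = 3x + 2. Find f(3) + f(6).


f(3) = 11
f(6) = 20
Sum = 31

31


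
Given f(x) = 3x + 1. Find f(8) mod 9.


f(8) = 25
25 mod 9 = 7

7


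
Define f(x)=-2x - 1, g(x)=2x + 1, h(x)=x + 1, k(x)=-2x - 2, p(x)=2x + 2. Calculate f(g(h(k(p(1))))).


33


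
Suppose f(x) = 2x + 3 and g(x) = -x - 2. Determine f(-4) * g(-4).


f(-4) = -5
g(-4) = 2
Product = -10

-10


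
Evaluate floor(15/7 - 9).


15/7 = 2.1429
2.1429 - 9 = -6.8571
floor(-6.8571) = -7

-7


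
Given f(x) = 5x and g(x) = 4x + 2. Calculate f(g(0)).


g(0) = 2
f(2) = 10

10


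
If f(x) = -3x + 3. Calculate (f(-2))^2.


f(-2) = 9
(9)^2 = 81

81


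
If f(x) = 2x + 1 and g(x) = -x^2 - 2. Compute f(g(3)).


g(3) = -11
f(-11) = -21

-21


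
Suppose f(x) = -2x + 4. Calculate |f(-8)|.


20


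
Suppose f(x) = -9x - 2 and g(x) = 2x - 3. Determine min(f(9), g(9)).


f(9) = -83
g(9) = 15
min = -83

-83


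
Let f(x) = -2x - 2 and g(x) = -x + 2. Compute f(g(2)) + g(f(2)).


f(g(2)) = -2
g(f(2)) = 8
Sum = 6

6


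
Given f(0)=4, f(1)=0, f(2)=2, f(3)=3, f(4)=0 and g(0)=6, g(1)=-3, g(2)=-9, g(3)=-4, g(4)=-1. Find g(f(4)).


f(4) = 0
g(0) = 6

6


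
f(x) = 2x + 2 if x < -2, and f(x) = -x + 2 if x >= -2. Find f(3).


-1


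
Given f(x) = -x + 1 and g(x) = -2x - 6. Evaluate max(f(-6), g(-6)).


f(-6) = 7
g(-6) = 6
max = 7

7


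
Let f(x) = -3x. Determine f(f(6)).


f(6) = -18
f(-18) = 54

54


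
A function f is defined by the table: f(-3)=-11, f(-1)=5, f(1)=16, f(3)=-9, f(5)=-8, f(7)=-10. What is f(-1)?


Reading from the table at x = -1

5


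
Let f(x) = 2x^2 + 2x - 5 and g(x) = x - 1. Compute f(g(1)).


g(1) = 0
f(0) = 2*(0)^2 + 2*(0) - 5 = -5

-5


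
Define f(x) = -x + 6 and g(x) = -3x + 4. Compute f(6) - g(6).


f(6) = 0
g(6) = -14
Difference = 14

14


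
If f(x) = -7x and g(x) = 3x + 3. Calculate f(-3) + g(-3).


f(-3) = 21
g(-3) = -6
Sum = 15

15


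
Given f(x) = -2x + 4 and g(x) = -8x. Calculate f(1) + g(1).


f(1) = 2
g(1) = -8
Sum = -6

-6


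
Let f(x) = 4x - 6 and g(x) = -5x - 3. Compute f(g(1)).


g(1) = -8
f(-8) = -38

-38


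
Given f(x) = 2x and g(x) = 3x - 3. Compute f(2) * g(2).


f(2) = 4
g(2) = 3
Product = 12

12


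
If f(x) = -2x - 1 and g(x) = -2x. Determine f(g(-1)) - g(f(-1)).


-3


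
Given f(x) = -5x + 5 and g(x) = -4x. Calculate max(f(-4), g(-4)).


f(-4) = 25
g(-4) = 16
max = 25

25


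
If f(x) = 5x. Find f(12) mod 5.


0


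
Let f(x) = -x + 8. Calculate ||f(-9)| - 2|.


f(-9) = 17
|17| = 17
|17 - 2| = 15

15


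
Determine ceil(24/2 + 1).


13


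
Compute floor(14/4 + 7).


10


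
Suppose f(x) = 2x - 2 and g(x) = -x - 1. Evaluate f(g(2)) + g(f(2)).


f(g(2)) = -8
g(f(2)) = -3
Sum = -11

-11


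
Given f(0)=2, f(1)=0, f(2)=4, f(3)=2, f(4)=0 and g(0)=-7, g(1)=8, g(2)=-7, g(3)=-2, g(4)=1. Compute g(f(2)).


1


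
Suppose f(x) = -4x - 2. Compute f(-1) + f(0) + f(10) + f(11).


-88


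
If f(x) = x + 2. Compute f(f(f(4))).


10


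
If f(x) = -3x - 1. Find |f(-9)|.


26


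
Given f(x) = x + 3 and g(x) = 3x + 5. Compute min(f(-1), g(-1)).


f(-1) = 2
g(-1) = 2
min = 2

2


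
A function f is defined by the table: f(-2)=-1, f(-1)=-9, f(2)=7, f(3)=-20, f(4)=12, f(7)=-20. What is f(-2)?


Reading from the table at x = -2

-1


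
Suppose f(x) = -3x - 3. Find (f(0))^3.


f(0) = -3
(-3)^3 = -27

-27


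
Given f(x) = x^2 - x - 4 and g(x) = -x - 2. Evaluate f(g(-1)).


g(-1) = -1
f(-1) = 1*(-1)^2 - 1*(-1) - 4 = -2

-2


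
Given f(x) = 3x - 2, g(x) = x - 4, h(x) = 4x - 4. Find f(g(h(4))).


h(4) = 12
g(12) = 8
f(8) = 22

22


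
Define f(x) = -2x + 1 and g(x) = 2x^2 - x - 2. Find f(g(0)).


g(0) = -2
f(-2) = 5

5


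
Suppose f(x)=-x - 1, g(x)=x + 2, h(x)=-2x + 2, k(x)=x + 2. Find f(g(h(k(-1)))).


-3


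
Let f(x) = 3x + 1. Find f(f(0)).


f(0) = 1
f(1) = 4

4


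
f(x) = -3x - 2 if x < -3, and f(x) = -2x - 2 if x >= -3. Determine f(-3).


-3 satisfies x >= -3
f(-3) = 4

4


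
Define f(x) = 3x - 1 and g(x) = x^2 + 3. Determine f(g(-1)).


11


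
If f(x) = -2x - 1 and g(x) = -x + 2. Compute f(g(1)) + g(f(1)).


f(g(1)) = -3
g(f(1)) = 5
Sum = 2

2


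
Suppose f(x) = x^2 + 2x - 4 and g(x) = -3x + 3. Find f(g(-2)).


95


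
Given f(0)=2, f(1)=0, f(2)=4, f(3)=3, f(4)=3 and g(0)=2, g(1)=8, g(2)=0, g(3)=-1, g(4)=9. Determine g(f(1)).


2


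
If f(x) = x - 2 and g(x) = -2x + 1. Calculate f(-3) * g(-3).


f(-3) = -5
g(-3) = 7
Product = -35

-35


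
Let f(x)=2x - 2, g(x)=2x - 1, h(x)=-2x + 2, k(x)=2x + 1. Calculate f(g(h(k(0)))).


k(0) = 1
h(1) = 0
g(0) = -1
f(-1) = -4

-4


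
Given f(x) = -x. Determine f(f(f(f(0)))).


f(0) = 0
f(0) = 0
f(0) = 0
f(0) = 0

0


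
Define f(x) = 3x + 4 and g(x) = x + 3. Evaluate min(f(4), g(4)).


f(4) = 16
g(4) = 7
min = 7

7


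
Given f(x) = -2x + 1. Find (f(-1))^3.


f(-1) = 3
(3)^3 = 27

27


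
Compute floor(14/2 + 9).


14/2 = 7
7 + 9 = 16
floor(16) = 16

16


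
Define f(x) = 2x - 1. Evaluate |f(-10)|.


f(-10) = -21
|-21| = 21

21


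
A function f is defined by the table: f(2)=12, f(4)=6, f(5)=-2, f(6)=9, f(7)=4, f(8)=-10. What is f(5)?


Reading from the table at x = 5

-2


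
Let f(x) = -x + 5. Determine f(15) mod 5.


f(15) = -10
-10 mod 5 = 0

0


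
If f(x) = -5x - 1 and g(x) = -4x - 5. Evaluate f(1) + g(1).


-15


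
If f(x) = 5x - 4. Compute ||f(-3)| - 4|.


15


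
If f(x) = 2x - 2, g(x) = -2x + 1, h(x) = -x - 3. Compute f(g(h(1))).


h(1) = -4
g(-4) = 9
f(9) = 16

16


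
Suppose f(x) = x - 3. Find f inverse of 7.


Solve x - 3 = 7
x = (7 + 3) / 1 = 10

10


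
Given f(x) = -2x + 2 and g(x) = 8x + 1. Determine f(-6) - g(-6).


f(-6) = 14
g(-6) = -47
Difference = 61

61


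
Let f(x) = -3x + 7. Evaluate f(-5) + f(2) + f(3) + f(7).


f(-5) = 22
f(2) = 1
f(3) = -2
f(7) = -14
Sum = 7

7


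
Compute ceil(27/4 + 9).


27/4 = 6.75
6.75 + 9 = 15.75
ceil(15.75) = 16

16


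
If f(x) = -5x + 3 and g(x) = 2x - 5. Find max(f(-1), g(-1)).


f(-1) = 8
g(-1) = -7
max = 8

8


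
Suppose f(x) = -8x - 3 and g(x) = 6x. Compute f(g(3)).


g(3) = 18
f(18) = -147

-147


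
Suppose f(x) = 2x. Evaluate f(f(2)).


8


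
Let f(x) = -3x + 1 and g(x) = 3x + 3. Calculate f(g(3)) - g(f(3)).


f(g(3)) = -35
g(f(3)) = -21
Difference = -14

-14


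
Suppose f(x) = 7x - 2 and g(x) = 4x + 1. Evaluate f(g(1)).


g(1) = 5
f(5) = 33

33


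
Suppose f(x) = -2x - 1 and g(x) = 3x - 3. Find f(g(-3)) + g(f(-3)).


35


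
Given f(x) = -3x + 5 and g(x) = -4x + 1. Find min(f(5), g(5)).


f(5) = -10
g(5) = -19
min = -19

-19


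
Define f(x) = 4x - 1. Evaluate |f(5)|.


19


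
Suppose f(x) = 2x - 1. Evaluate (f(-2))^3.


f(-2) = -5
(-5)^3 = -125

-125


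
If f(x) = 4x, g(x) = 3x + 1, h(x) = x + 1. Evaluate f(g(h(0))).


h(0) = 1
g(1) = 4
f(4) = 16

16


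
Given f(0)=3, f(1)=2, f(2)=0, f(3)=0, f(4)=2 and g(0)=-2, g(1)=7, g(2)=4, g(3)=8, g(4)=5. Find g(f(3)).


f(3) = 0
g(0) = -2

-2


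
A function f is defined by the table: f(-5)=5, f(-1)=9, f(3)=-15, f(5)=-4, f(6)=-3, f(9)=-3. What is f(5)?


Reading from the table at x = 5

-4


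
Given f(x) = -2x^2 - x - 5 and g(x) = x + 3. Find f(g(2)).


g(2) = 5
f(5) = (-2)*(5)^2 - 1*(5) - 5 = -60

-60


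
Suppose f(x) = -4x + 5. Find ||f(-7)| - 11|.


f(-7) = 33
|33| = 33
|33 - 11| = 22

22


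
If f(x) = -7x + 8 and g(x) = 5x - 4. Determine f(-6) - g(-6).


f(-6) = 50
g(-6) = -34
Difference = 84

84


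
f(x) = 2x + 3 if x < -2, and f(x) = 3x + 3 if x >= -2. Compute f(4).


15


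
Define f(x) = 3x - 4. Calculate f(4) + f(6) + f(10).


f(4) = 8
f(6) = 14
f(10) = 26
Sum = 48

48


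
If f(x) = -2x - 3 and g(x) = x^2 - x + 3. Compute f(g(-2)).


g(-2) = 9
f(9) = -21

-21


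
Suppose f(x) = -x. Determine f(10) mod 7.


f(10) = -10
-10 mod 7 = 4

4


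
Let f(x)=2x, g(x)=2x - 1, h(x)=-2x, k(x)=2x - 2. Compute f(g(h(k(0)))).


k(0) = -2
h(-2) = 4
g(4) = 7
f(7) = 14

14


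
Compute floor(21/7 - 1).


21/7 = 3
3 - 1 = 2
floor(2) = 2

2


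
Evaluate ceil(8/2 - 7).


8/2 = 4
4 - 7 = -3
ceil(-3) = -3

-3


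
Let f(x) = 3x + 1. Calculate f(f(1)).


f(1) = 4
f(4) = 13

13


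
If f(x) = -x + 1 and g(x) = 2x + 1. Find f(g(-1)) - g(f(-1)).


-3


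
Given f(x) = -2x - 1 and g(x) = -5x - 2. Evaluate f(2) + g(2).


-17


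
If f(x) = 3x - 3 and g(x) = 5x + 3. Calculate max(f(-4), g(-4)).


f(-4) = -15
g(-4) = -17
max = -15

-15


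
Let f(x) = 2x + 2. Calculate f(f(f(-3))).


-10


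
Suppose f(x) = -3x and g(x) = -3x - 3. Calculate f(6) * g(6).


f(6) = -18
g(6) = -21
Product = 378

378


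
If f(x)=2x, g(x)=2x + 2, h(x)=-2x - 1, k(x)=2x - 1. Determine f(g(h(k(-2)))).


k(-2) = -5
h(-5) = 9
g(9) = 20
f(20) = 40

40


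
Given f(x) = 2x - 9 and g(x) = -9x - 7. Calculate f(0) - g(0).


f(0) = -9
g(0) = -7
Difference = -2

-2


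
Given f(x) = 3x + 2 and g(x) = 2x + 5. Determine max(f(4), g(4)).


f(4) = 14
g(4) = 13
max = 14

14


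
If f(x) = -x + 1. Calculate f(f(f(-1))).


f(-1) = 2
f(2) = -1
f(-1) = 2

2


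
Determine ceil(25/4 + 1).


25/4 = 6.25
6.25 + 1 = 7.25
ceil(7.25) = 8

8


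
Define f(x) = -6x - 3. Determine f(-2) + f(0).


f(-2) = 9
f(0) = -3
Sum = 6

6


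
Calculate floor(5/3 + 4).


5/3 = 1.6667
1.6667 + 4 = 5.6667
floor(5.6667) = 5

5


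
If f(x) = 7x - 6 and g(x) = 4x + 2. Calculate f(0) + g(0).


f(0) = -6
g(0) = 2
Sum = -4

-4


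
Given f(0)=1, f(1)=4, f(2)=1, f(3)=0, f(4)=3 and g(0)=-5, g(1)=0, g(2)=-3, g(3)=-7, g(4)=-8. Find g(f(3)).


-5


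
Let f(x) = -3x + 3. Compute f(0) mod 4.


f(0) = 3
3 mod 4 = 3

3


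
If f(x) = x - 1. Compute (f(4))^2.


9


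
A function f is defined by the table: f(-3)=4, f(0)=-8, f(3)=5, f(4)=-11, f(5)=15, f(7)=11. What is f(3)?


Reading from the table at x = 3

5


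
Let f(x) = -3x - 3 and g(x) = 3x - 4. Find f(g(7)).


g(7) = 17
f(17) = -54

-54


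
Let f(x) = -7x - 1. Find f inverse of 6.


-1


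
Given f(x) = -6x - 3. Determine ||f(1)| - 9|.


f(1) = -9
|-9| = 9
|9 - 9| = 0

0


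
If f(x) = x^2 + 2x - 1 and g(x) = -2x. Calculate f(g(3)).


23


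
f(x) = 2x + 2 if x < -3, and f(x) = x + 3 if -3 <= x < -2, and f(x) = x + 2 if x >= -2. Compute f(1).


1 satisfies x >= -2
f(1) = 3

3


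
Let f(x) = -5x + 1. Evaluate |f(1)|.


4


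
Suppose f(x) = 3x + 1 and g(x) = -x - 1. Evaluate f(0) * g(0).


f(0) = 1
g(0) = -1
Product = -1

-1


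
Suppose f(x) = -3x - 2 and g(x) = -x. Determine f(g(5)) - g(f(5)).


f(g(5)) = 13
g(f(5)) = 17
Difference = -4

-4


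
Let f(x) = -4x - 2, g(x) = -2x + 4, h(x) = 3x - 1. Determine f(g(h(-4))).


h(-4) = -13
g(-13) = 30
f(30) = -122

-122


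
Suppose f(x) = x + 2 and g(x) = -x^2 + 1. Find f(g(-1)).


g(-1) = 0
f(0) = 2

2


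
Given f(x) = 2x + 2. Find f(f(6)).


30


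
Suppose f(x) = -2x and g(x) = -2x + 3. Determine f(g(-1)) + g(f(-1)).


f(g(-1)) = -10
g(f(-1)) = -1
Sum = -11

-11


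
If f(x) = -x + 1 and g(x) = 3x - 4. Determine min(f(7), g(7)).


f(7) = -6
g(7) = 17
min = -6

-6


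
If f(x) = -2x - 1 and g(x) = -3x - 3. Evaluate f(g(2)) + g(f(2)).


f(g(2)) = 17
g(f(2)) = 12
Sum = 29

29


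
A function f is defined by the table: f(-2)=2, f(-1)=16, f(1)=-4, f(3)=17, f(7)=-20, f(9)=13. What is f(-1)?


Reading from the table at x = -1

16


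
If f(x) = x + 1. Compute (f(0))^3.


f(0) = 1
(1)^3 = 1

1


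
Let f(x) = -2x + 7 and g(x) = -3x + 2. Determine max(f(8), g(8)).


f(8) = -9
g(8) = -22
max = -9

-9


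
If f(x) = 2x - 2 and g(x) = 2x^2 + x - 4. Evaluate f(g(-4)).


g(-4) = 24
f(24) = 46

46


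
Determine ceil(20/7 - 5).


20/7 = 2.8571
2.8571 - 5 = -2.1429
ceil(-2.1429) = -2

-2


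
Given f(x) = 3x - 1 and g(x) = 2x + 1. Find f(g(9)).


g(9) = 19
f(19) = 56

56


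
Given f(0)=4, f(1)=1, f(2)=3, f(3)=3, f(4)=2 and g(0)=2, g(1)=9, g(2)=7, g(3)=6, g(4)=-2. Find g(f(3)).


f(3) = 3
g(3) = 6

6


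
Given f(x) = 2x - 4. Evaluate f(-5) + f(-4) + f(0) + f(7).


f(-5) = -14
f(-4) = -12
f(0) = -4
f(7) = 10
Sum = -20

-20


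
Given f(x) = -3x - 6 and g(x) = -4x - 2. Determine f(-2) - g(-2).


f(-2) = 0
g(-2) = 6
Difference = -6

-6


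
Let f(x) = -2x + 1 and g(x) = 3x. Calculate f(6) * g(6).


f(6) = -11
g(6) = 18
Product = -198

-198


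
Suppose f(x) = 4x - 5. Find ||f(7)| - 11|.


f(7) = 23
|23| = 23
|23 - 11| = 12

12


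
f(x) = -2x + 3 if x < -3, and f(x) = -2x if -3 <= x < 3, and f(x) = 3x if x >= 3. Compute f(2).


2 satisfies -3 <= x < 3
f(2) = -4

-4


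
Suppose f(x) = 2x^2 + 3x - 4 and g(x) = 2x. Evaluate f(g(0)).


g(0) = 0
f(0) = 2*(0)^2 + 3*(0) - 4 = -4

-4


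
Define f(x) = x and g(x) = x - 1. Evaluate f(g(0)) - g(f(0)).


0


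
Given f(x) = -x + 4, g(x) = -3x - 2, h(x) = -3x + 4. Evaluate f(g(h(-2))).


h(-2) = 10
g(10) = -32
f(-32) = 36

36


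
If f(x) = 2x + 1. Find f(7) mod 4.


f(7) = 15
15 mod 4 = 3

3


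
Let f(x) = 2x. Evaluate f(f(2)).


8


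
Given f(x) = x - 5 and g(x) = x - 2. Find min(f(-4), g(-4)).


f(-4) = -9
g(-4) = -6
min = -9

-9


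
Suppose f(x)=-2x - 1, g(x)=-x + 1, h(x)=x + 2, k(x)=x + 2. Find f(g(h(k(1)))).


k(1) = 3
h(3) = 5
g(5) = -4
f(-4) = 7

7


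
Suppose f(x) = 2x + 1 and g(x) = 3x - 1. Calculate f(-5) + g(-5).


f(-5) = -9
g(-5) = -16
Sum = -25

-25


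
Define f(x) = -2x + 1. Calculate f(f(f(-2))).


19


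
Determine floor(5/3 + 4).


5


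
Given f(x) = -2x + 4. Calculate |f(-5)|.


f(-5) = 14
|14| = 14

14


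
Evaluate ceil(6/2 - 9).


6/2 = 3
3 - 9 = -6
ceil(-6) = -6

-6


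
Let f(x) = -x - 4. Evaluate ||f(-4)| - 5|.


f(-4) = 0
|0| = 0
|0 - 5| = 5

5


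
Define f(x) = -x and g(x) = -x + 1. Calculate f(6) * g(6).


f(6) = -6
g(6) = -5
Product = 30

30


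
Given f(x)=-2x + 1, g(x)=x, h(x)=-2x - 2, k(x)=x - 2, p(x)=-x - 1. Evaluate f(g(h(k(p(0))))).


p(0) = -1
k(-1) = -3
h(-3) = 4
g(4) = 4
f(4) = -7

-7


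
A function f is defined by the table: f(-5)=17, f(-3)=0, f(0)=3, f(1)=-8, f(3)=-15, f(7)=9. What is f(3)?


Reading from the table at x = 3

-15


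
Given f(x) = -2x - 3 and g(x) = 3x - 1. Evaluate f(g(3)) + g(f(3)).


f(g(3)) = -19
g(f(3)) = -28
Sum = -47

-47


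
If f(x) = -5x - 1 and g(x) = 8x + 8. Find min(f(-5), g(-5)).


f(-5) = 24
g(-5) = -32
min = -32

-32


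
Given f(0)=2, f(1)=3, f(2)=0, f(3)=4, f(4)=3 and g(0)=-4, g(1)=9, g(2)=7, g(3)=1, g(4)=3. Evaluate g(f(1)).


f(1) = 3
g(3) = 1

1


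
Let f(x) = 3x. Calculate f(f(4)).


f(4) = 12
f(12) = 36

36


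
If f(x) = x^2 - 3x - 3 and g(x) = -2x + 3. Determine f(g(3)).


g(3) = -3
f(-3) = 1*(-3)^2 - 3*(-3) - 3 = 15

15


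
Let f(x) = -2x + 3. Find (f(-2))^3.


f(-2) = 7
(7)^3 = 343

343


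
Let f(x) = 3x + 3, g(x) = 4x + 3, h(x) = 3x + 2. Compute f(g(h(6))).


252


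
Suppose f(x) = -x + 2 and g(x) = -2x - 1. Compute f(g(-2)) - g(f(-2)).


f(g(-2)) = -1
g(f(-2)) = -9
Difference = 8

8


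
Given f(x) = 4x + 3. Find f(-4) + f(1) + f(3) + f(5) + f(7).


f(-4) = -13
f(1) = 7
f(3) = 15
f(5) = 23
f(7) = 31
Sum = 63

63


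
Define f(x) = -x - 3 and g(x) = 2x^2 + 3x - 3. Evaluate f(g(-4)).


g(-4) = 17
f(17) = -20

-20


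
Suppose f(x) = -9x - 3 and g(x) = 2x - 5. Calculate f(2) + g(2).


-22


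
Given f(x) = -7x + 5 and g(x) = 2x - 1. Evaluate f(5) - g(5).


f(5) = -30
g(5) = 9
Difference = -39

-39


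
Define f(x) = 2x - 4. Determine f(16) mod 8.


f(16) = 28
28 mod 8 = 4

4


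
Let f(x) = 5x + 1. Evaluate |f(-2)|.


f(-2) = -9
|-9| = 9

9


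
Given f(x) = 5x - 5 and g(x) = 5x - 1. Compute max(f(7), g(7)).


34


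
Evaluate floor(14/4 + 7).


10


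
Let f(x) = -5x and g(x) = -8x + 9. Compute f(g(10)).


g(10) = -71
f(-71) = 355

355


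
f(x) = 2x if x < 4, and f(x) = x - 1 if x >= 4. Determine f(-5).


-10


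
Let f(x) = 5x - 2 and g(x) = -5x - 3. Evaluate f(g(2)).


-67


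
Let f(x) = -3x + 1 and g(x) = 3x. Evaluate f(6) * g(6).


f(6) = -17
g(6) = 18
Product = -306

-306


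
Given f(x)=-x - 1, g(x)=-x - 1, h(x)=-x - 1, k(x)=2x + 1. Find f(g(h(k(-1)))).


k(-1) = -1
h(-1) = 0
g(0) = -1
f(-1) = 0

0


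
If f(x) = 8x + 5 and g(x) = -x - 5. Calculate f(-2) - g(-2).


f(-2) = -11
g(-2) = -3
Difference = -8

-8


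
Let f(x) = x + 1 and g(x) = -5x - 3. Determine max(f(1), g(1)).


2


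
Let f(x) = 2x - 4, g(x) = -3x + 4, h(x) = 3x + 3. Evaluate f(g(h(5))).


h(5) = 18
g(18) = -50
f(-50) = -104

-104


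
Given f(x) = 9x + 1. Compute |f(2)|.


f(2) = 19
|19| = 19

19


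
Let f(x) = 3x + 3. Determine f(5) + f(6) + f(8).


f(5) = 18
f(6) = 21
f(8) = 27
Sum = 66

66


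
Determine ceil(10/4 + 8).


10/4 = 2.5
2.5 + 8 = 10.5
ceil(10.5) = 11

11


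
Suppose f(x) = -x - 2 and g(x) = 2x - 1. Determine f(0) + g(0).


-3


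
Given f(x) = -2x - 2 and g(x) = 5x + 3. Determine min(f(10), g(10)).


-22


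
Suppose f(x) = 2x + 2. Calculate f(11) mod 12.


f(11) = 24
24 mod 12 = 0

0


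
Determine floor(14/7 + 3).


5


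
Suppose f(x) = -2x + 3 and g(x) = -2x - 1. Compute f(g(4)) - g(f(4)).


12


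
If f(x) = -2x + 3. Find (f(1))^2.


1


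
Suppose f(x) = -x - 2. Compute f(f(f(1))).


f(1) = -3
f(-3) = 1
f(1) = -3

-3


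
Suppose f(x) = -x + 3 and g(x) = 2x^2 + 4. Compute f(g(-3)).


g(-3) = 22
f(22) = -19

-19


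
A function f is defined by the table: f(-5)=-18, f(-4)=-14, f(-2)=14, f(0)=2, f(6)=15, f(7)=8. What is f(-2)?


14


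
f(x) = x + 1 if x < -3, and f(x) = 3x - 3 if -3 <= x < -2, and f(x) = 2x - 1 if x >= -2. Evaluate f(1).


1 satisfies x >= -2
f(1) = 1

1


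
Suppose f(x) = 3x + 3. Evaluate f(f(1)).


f(1) = 6
f(6) = 21

21


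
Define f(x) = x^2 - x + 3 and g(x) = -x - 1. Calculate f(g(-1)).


g(-1) = 0
f(0) = 1*(0)^2 - 1*(0) + 3 = 3

3


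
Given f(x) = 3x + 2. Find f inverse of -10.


Solve 3x + 2 = -10
x = (-10 - 2) / 3 = -4

-4


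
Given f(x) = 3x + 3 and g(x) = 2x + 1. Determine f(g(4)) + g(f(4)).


f(g(4)) = 30
g(f(4)) = 31
Sum = 61

61


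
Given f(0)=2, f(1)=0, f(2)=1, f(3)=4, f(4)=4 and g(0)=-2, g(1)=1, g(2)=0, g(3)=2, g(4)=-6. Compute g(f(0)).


f(0) = 2
g(2) = 0

0


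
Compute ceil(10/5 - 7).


10/5 = 2
2 - 7 = -5
ceil(-5) = -5

-5


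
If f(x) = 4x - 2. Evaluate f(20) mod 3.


0


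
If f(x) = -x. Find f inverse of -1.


Solve -x = -1
x = (-1) / (-1) = 1

1


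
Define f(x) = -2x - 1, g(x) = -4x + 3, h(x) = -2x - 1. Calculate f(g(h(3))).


h(3) = -7
g(-7) = 31
f(31) = -63

-63


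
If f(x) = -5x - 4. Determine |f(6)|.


f(6) = -34
|-34| = 34

34


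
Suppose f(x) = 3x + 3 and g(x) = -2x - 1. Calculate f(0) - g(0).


4


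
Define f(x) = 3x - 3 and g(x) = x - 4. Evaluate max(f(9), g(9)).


24


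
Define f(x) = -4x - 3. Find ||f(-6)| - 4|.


f(-6) = 21
|21| = 21
|21 - 4| = 17

17


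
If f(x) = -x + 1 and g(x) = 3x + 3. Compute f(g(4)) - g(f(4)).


f(g(4)) = -14
g(f(4)) = -6
Difference = -8

-8


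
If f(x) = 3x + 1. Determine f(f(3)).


f(3) = 10
f(10) = 31

31


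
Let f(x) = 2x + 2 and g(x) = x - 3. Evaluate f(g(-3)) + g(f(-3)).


-17


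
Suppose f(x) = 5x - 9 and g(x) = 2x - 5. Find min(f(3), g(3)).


1


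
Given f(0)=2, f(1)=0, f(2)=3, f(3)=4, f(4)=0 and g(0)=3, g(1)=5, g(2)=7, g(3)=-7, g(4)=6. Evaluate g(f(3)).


f(3) = 4
g(4) = 6

6


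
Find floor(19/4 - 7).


19/4 = 4.75
4.75 - 7 = -2.25
floor(-2.25) = -3

-3


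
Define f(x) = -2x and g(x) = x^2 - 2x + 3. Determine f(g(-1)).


-12


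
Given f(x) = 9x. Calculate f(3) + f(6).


f(3) = 27
f(6) = 54
Sum = 81

81


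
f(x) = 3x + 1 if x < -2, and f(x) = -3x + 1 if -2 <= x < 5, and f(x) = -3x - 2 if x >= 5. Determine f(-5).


-5 satisfies x < -2
f(-5) = -14

-14


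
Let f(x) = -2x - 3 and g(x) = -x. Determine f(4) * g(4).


f(4) = -11
g(4) = -4
Product = 44

44


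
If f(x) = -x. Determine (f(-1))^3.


1


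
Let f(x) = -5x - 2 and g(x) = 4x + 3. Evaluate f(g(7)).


g(7) = 31
f(31) = -157

-157


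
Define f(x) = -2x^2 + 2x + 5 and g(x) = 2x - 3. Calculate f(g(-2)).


-107


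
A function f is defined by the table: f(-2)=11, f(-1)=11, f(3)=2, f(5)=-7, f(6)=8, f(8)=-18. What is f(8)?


Reading from the table at x = 8

-18


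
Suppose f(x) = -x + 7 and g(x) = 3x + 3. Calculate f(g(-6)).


g(-6) = -15
f(-15) = 22

22


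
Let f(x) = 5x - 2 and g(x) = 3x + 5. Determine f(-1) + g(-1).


-5


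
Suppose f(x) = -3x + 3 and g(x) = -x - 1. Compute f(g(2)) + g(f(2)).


f(g(2)) = 12
g(f(2)) = 2
Sum = 14

14


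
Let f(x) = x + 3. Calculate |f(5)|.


f(5) = 8
|8| = 8

8


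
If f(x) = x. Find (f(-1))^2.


f(-1) = -1
(-1)^2 = 1

1


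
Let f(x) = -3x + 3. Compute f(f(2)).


f(2) = -3
f(-3) = 12

12


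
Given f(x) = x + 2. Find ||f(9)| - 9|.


2


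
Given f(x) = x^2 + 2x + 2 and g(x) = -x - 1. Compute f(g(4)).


g(4) = -5
f(-5) = 1*(-5)^2 + 2*(-5) + 2 = 17

17


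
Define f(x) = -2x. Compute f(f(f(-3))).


24


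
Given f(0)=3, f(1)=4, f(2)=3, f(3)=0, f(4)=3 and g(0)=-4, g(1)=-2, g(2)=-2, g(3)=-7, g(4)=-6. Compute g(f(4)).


f(4) = 3
g(3) = -7

-7


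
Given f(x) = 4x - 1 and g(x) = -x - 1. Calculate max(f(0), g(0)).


-1


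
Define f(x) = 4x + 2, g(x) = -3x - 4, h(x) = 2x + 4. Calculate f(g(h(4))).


h(4) = 12
g(12) = -40
f(-40) = -158

-158


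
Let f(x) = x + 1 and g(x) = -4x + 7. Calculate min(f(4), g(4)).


-9


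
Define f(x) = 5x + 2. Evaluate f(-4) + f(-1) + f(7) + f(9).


f(-4) = -18
f(-1) = -3
f(7) = 37
f(9) = 47
Sum = 63

63


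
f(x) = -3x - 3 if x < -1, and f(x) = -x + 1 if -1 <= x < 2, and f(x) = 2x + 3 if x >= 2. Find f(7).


7 satisfies x >= 2
f(7) = 17

17


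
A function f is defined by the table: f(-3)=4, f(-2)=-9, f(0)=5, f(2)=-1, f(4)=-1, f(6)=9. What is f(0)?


Reading from the table at x = 0

5


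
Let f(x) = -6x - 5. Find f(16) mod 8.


f(16) = -101
-101 mod 8 = 3

3


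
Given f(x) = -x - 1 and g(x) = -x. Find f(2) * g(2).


f(2) = -3
g(2) = -2
Product = 6

6


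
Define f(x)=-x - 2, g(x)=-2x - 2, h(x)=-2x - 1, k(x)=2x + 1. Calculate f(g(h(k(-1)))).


2


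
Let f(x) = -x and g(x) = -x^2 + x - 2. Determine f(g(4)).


g(4) = -14
f(-14) = 14

14


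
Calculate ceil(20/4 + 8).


20/4 = 5
5 + 8 = 13
ceil(13) = 13

13


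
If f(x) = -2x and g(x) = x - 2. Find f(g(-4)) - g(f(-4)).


f(g(-4)) = 12
g(f(-4)) = 6
Difference = 6

6


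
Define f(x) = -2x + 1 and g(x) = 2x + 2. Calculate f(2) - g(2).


f(2) = -3
g(2) = 6
Difference = -9

-9


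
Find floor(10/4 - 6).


-4


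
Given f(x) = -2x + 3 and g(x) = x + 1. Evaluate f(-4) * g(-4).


f(-4) = 11
g(-4) = -3
Product = -33

-33


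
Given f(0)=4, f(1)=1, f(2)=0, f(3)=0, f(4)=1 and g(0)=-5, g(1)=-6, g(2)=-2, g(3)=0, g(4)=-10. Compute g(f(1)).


f(1) = 1
g(1) = -6

-6


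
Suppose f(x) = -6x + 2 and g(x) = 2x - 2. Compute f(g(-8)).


110
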